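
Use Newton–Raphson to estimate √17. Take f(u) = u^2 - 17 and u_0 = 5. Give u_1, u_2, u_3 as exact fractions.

f'(u) = 2u.
f(5) = 8, f'(5) = 10, so u_1 = 5 - 8/10 = 21/5.
f(21/5) = 16/25, f'(21/5) = 42/5, so u_2 = (21/5) - (16/25)/(42/5) = 433/105.
f(433/105) = 64/11025, f'(433/105) = 866/105, so u_3 = (433/105) - (64/11025)/(866/105) = 187457/45465.

u_1 = 21/5, u_2 = 433/105, u_3 = 187457/45465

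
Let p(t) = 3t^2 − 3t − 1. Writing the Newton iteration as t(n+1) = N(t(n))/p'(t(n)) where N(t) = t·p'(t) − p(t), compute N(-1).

p'(t) = 6t − 3.
N(t) = t·p'(t) − p(t) = t·(6t − 3) − (3t^2 − 3t − 1) = 3t^2 + 1.
N(-1) = 4.

4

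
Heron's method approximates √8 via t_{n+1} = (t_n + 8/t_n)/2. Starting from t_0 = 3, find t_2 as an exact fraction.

t_1 = (3 + 8/3)/2 = 17/6.
t_2 = (17/6 + 8/(17/6))/2 = 577/204.

577/204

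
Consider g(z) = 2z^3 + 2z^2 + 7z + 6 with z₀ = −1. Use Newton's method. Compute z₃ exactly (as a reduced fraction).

g'(z) = 6z^2 + 4z + 7.
g(−1) = −1, g'(−1) = 9, so z₁ = (−1) − (−1)/9 = −8/9.
g(−8/9) = −34/729, g'(−8/9) = 221/27, so z₂ = (−8/9) − (−34/729)/(221/27) = −310/351.
g(−310/351) = −4664/43243551, g'(−310/351) = 334589/41067, so z₃ = (−310/351) − (−4664/43243551)/(334589/41067) = −5871002/6647589.

−5871002/6647589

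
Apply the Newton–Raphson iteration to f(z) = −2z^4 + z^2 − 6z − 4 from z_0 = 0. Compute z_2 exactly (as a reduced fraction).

f'(z) = −8z^3 + 2z − 6.
f(0) = −4, f'(0) = −6, so z_1 = 0 − (−4)/(−6) = −2/3.
f(−2/3) = 4/81, f'(−2/3) = −134/27, so z_2 = (−2/3) − (4/81)/(−134/27) = −44/67.

−44/67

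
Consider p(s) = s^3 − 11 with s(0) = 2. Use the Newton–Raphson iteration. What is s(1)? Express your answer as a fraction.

p'(s) = 3s^2.
p(2) = −3, p'(2) = 12, so s(1) = 2 − (−3)/12 = 9/4.

9/4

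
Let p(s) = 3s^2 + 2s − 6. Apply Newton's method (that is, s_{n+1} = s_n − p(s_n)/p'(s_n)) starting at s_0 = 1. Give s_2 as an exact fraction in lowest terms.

627/560

p'(s) = 6s + 2.
p(1) = −1, p'(1) = 8, so s_1 = 1 − (−1)/8 = 9/8.
p(9/8) = 3/64, p'(9/8) = 35/4, so s_2 = (9/8) − (3/64)/(35/4) = 627/560.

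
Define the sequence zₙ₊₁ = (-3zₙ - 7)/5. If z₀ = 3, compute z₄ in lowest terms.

z₁ = (-3·3 - 7)/5 = -16/5.
z₂ = (-3·(-16/5) - 7)/5 = 13/25.
z₃ = (-3·(13/25) - 7)/5 = -214/125.
z₄ = (-3·(-214/125) - 7)/5 = -233/625.

-233/625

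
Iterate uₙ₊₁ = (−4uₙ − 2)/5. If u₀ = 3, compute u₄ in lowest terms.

u₁ = (−4·3 − 2)/5 = −14/5.
u₂ = (−4·(−14/5) − 2)/5 = 46/25.
u₃ = (−4·(46/25) − 2)/5 = −234/125.
u₄ = (−4·(−234/125) − 2)/5 = 686/625.

686/625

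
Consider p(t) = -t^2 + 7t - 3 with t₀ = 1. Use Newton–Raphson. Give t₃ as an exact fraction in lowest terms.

67034/146165

p'(t) = -2t + 7.
p(1) = 3, p'(1) = 5, so t₁ = 1 - 3/5 = 2/5.
p(2/5) = -9/25, p'(2/5) = 31/5, so t₂ = (2/5) - (-9/25)/(31/5) = 71/155.
p(71/155) = -81/24025, p'(71/155) = 943/155, so t₃ = (71/155) - (-81/24025)/(943/155) = 67034/146165.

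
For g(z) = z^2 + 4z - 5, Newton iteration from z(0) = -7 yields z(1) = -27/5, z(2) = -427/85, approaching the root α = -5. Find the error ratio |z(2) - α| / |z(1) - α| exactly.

z(1) - α = -27/5 - (-5) = -27/5 + 5 = -2/5, so |z(1) - α| = 2/5.
z(2) - α = -427/85 - (-5) = -427/85 + 5 = -2/85, so |z(2) - α| = 2/85.
Ratio = (2/85) / (2/5) = 1/17.

1/17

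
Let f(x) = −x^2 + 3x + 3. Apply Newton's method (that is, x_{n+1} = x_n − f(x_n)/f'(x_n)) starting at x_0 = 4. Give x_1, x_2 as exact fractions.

f'(x) = −2x + 3.
f(4) = −1, f'(4) = −5, so x_1 = 4 − (−1)/(−5) = 19/5.
f(19/5) = −1/25, f'(19/5) = −23/5, so x_2 = (19/5) − (−1/25)/(−23/5) = 436/115.

x_1 = 19/5, x_2 = 436/115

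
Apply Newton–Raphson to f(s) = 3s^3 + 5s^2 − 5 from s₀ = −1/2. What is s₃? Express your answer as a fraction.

f'(s) = 9s^2 + 10s.
f(−1/2) = −33/8, f'(−1/2) = −11/4, so s₁ = (−1/2) − (−33/8)/(−11/4) = −2.
f(−2) = −9, f'(−2) = 16, so s₂ = (−2) − (−9)/16 = −23/16.
f(−23/16) = −14661/4096, f'(−23/16) = 1081/256, so s₃ = (−23/16) − (−14661/4096)/(1081/256) = −5101/8648.

−5101/8648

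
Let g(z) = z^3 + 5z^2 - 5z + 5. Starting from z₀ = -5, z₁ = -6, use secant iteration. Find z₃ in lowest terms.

g(-5) = 30, g(-6) = -1. z₂ = (-6) - (-1)·((-6) - (-5))/((-1) - 30) = -185/31.
g(-6) = -1, g(-185/31) = 11130/29791. z₃ = (-185/31) - (11130/29791)·((-185/31) - (-6))/((11130/29791) - (-1)) = -244565/40921.

-244565/40921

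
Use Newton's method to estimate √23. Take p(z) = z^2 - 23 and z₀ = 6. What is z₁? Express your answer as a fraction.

59/12

p'(z) = 2z.
p(6) = 13, p'(6) = 12, so z₁ = 6 - 13/12 = 59/12.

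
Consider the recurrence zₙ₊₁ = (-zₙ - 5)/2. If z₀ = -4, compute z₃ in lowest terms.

-11/8

z₁ = (-(-4) - 5)/2 = -1/2.
z₂ = (-(-1/2) - 5)/2 = -9/4.
z₃ = (-(-9/4) - 5)/2 = -11/8.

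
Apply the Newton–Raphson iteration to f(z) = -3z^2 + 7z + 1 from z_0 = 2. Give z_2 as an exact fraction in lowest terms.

f'(z) = -6z + 7.
f(2) = 3, f'(2) = -5, so z_1 = 2 - 3/(-5) = 13/5.
f(13/5) = -27/25, f'(13/5) = -43/5, so z_2 = (13/5) - (-27/25)/(-43/5) = 532/215.

532/215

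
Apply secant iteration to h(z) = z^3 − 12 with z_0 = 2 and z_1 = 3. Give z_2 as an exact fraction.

42/19

h(2) = −4, h(3) = 15. z_2 = 3 − 15·(3 − 2)/(15 − (−4)) = 42/19.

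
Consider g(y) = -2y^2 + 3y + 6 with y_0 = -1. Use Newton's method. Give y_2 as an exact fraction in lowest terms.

-422/371

g'(y) = -4y + 3.
g(-1) = 1, g'(-1) = 7, so y_1 = (-1) - 1/7 = -8/7.
g(-8/7) = -2/49, g'(-8/7) = 53/7, so y_2 = (-8/7) - (-2/49)/(53/7) = -422/371.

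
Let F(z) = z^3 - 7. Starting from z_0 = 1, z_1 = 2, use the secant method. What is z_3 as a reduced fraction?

1045/547

F(1) = -6, F(2) = 1. z_2 = 2 - 1·(2 - 1)/(1 - (-6)) = 13/7.
F(2) = 1, F(13/7) = -204/343. z_3 = (13/7) - (-204/343)·((13/7) - 2)/((-204/343) - 1) = 1045/547.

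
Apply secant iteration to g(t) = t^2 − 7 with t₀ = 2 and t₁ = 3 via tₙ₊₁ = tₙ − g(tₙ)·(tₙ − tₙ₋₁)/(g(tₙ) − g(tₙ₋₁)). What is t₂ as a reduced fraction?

g(2) = −3, g(3) = 2. t₂ = 3 − 2·(3 − 2)/(2 − (−3)) = 13/5.

13/5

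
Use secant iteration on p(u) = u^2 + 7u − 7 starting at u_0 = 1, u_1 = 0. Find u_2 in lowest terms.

p(1) = 1, p(0) = −7. u_2 = 0 − (−7)·(0 − 1)/((−7) − 1) = 7/8.

7/8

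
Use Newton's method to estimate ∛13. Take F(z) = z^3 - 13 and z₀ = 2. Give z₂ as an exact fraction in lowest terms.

35621/15138

F'(z) = 3z^2.
F(2) = -5, F'(2) = 12, so z₁ = 2 - (-5)/12 = 29/12.
F(29/12) = 1925/1728, F'(29/12) = 841/48, so z₂ = (29/12) - (1925/1728)/(841/48) = 35621/15138.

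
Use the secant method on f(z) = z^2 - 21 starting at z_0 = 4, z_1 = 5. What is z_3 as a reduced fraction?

f(4) = -5, f(5) = 4. z_2 = 5 - 4·(5 - 4)/(4 - (-5)) = 41/9.
f(5) = 4, f(41/9) = -20/81. z_3 = (41/9) - (-20/81)·((41/9) - 5)/((-20/81) - 4) = 197/43.

197/43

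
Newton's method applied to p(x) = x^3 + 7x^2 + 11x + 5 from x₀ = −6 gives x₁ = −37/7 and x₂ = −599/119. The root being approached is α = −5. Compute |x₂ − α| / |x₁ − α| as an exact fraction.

x₁ − α = −37/7 − (−5) = −37/7 + 5 = −2/7, so |x₁ − α| = 2/7.
x₂ − α = −599/119 − (−5) = −599/119 + 5 = −4/119, so |x₂ − α| = 4/119.
Ratio = (4/119) / (2/7) = 2/17.

2/17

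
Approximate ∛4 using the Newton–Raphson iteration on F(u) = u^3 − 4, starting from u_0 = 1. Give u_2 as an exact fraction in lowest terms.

F'(u) = 3u^2.
F(1) = −3, F'(1) = 3, so u_1 = 1 − (−3)/3 = 2.
F(2) = 4, F'(2) = 12, so u_2 = 2 − 4/12 = 5/3.

5/3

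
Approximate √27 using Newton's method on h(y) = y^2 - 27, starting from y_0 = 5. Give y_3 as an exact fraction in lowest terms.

h'(y) = 2y.
h(5) = -2, h'(5) = 10, so y_1 = 5 - (-2)/10 = 26/5.
h(26/5) = 1/25, h'(26/5) = 52/5, so y_2 = (26/5) - (1/25)/(52/5) = 1351/260.
h(1351/260) = 1/67600, h'(1351/260) = 1351/130, so y_3 = (1351/260) - (1/67600)/(1351/130) = 3650401/702520.

3650401/702520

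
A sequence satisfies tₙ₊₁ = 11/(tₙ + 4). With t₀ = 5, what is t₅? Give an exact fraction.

18315/9817

t₁ = 11/(5 + 4) = 11/9.
t₂ = 11/(11/9 + 4) = 99/47.
t₃ = 11/(99/47 + 4) = 517/287.
t₄ = 11/(517/287 + 4) = 3157/1665.
t₅ = 11/(3157/1665 + 4) = 18315/9817.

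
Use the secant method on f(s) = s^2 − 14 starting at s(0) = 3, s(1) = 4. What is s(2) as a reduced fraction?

26/7

f(3) = −5, f(4) = 2. s(2) = 4 − 2·(4 − 3)/(2 − (−5)) = 26/7.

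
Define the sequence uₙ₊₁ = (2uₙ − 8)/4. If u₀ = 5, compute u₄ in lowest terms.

−55/16

u₁ = (2·5 − 8)/4 = 1/2.
u₂ = (2·(1/2) − 8)/4 = −7/4.
u₃ = (2·(−7/4) − 8)/4 = −23/8.
u₄ = (2·(−23/8) − 8)/4 = −55/16.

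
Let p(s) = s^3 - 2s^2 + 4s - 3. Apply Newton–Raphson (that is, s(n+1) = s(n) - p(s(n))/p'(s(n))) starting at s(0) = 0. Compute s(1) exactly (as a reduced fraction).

3/4

p'(s) = 3s^2 - 4s + 4.
p(0) = -3, p'(0) = 4, so s(1) = 0 - (-3)/4 = 3/4.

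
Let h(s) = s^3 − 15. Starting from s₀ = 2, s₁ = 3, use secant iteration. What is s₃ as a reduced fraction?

h(2) = −7, h(3) = 12. s₂ = 3 − 12·(3 − 2)/(12 − (−7)) = 45/19.
h(3) = 12, h(45/19) = −11760/6859. s₃ = (45/19) − (−11760/6859)·((45/19) − 3)/((−11760/6859) − 12) = 6395/2613.

6395/2613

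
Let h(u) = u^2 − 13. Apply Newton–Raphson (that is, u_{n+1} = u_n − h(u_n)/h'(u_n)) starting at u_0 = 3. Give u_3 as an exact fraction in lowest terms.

h'(u) = 2u.
h(3) = −4, h'(3) = 6, so u_1 = 3 − (−4)/6 = 11/3.
h(11/3) = 4/9, h'(11/3) = 22/3, so u_2 = (11/3) − (4/9)/(22/3) = 119/33.
h(119/33) = 4/1089, h'(119/33) = 238/33, so u_3 = (119/33) − (4/1089)/(238/33) = 14159/3927.

14159/3927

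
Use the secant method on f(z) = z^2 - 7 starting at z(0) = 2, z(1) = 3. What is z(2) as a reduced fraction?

f(2) = -3, f(3) = 2. z(2) = 3 - 2·(3 - 2)/(2 - (-3)) = 13/5.

13/5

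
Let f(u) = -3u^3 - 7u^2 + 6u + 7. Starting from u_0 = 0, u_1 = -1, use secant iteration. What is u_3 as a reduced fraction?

f(0) = 7, f(-1) = -3. u_2 = (-1) - (-3)·((-1) - 0)/((-3) - 7) = -7/10.
f(-1) = -3, f(-7/10) = 399/1000. u_3 = (-7/10) - (399/1000)·((-7/10) - (-1))/((399/1000) - (-3)) = -833/1133.

-833/1133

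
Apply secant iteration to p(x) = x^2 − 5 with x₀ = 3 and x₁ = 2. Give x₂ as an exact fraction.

11/5

p(3) = 4, p(2) = −1. x₂ = 2 − (−1)·(2 − 3)/((−1) − 4) = 11/5.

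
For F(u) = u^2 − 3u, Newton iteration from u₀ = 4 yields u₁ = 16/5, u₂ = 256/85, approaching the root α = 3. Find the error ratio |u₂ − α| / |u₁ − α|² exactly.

5/17

u₁ − α = 16/5 − 3 = 1/5, so |u₁ − α| = 1/5.
u₂ − α = 256/85 − 3 = 1/85, so |u₂ − α| = 1/85.
|u₁ − α|² = 1/25.
Ratio = (1/85) / (1/25) = 5/17.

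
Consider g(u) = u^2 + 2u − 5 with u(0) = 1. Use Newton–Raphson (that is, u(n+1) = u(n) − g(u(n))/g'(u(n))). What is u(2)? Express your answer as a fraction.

29/20

g'(u) = 2u + 2.
g(1) = −2, g'(1) = 4, so u(1) = 1 − (−2)/4 = 3/2.
g(3/2) = 1/4, g'(3/2) = 5, so u(2) = (3/2) − (1/4)/5 = 29/20.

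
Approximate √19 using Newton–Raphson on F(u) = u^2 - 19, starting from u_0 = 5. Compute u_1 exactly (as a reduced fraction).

F'(u) = 2u.
F(5) = 6, F'(5) = 10, so u_1 = 5 - 6/10 = 22/5.

22/5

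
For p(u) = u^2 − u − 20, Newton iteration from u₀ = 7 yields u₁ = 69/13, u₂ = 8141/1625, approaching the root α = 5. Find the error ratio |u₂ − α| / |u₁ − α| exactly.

u₁ − α = 69/13 − 5 = 4/13, so |u₁ − α| = 4/13.
u₂ − α = 8141/1625 − 5 = 16/1625, so |u₂ − α| = 16/1625.
Ratio = (16/1625) / (4/13) = 4/125.

4/125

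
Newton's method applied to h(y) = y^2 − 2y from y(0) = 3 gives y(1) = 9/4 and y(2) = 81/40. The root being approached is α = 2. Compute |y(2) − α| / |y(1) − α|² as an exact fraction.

2/5

y(1) − α = 9/4 − 2 = 1/4, so |y(1) − α| = 1/4.
y(2) − α = 81/40 − 2 = 1/40, so |y(2) − α| = 1/40.
|y(1) − α|² = 1/16.
Ratio = (1/40) / (1/16) = 2/5.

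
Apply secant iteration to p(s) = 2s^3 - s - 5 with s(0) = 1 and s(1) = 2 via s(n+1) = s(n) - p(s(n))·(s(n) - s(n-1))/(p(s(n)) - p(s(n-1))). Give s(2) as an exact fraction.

p(1) = -4, p(2) = 9. s(2) = 2 - 9·(2 - 1)/(9 - (-4)) = 17/13.

17/13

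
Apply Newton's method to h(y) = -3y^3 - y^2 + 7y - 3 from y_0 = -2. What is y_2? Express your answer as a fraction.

h'(y) = -9y^2 - 2y + 7.
h(-2) = 3, h'(-2) = -25, so y_1 = (-2) - 3/(-25) = -47/25.
h(-47/25) = 3744/15625, h'(-47/25) = -13156/625, so y_2 = (-47/25) - (3744/15625)/(-13156/625) = -11819/6325.

-11819/6325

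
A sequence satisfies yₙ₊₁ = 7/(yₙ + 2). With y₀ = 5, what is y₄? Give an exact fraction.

91/47

y₁ = 7/(5 + 2) = 1.
y₂ = 7/(1 + 2) = 7/3.
y₃ = 7/(7/3 + 2) = 21/13.
y₄ = 7/(21/13 + 2) = 91/47.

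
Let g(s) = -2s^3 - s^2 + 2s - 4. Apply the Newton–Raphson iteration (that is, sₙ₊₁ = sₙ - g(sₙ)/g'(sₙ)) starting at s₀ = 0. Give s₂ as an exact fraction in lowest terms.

16/13

g'(s) = -6s^2 - 2s + 2.
g(0) = -4, g'(0) = 2, so s₁ = 0 - (-4)/2 = 2.
g(2) = -20, g'(2) = -26, so s₂ = 2 - (-20)/(-26) = 16/13.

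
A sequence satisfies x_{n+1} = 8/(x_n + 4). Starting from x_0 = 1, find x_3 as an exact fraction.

28/19

x_1 = 8/(1 + 4) = 8/5.
x_2 = 8/(8/5 + 4) = 10/7.
x_3 = 8/(10/7 + 4) = 28/19.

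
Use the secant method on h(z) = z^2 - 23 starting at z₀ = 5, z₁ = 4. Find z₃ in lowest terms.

379/79

h(5) = 2, h(4) = -7. z₂ = 4 - (-7)·(4 - 5)/((-7) - 2) = 43/9.
h(4) = -7, h(43/9) = -14/81. z₃ = (43/9) - (-14/81)·((43/9) - 4)/((-14/81) - (-7)) = 379/79.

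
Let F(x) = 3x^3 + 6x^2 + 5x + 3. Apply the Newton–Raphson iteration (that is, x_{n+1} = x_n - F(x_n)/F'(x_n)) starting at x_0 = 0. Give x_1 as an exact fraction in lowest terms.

F'(x) = 9x^2 + 12x + 5.
F(0) = 3, F'(0) = 5, so x_1 = 0 - 3/5 = -3/5.

-3/5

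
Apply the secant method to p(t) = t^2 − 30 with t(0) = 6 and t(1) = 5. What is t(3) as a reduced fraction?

p(6) = 6, p(5) = −5. t(2) = 5 − (−5)·(5 − 6)/((−5) − 6) = 60/11.
p(5) = −5, p(60/11) = −30/121. t(3) = (60/11) − (−30/121)·((60/11) − 5)/((−30/121) − (−5)) = 126/23.

126/23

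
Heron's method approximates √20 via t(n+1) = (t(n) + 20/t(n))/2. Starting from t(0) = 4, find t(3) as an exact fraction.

51841/11592

t(1) = (4 + 20/4)/2 = 9/2.
t(2) = (9/2 + 20/(9/2))/2 = 161/36.
t(3) = (161/36 + 20/(161/36))/2 = 51841/11592.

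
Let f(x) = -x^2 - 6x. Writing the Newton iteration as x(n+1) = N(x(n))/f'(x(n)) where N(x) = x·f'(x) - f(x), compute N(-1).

-1

f'(x) = -2x - 6.
N(x) = x·f'(x) - f(x) = x·(-2x - 6) - (-x^2 - 6x) = -x^2.
N(-1) = -1.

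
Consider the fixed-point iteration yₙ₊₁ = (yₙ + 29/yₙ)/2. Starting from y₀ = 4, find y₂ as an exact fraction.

y₁ = (4 + 29/4)/2 = 45/8.
y₂ = (45/8 + 29/(45/8))/2 = 3881/720.

3881/720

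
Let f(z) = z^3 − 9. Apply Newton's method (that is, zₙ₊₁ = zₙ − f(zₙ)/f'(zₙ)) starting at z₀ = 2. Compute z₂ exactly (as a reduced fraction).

23401/11250

f'(z) = 3z^2.
f(2) = −1, f'(2) = 12, so z₁ = 2 − (−1)/12 = 25/12.
f(25/12) = 73/1728, f'(25/12) = 625/48, so z₂ = (25/12) − (73/1728)/(625/48) = 23401/11250.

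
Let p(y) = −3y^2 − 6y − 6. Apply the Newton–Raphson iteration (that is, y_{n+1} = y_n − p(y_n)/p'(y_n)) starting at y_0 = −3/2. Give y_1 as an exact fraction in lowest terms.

−1/4

p'(y) = −6y − 6.
p(−3/2) = −15/4, p'(−3/2) = 3, so y_1 = (−3/2) − (−15/4)/3 = −1/4.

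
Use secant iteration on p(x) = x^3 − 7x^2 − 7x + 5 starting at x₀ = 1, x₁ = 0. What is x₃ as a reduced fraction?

845/1613

p(1) = −8, p(0) = 5. x₂ = 0 − 5·(0 − 1)/(5 − (−8)) = 5/13.
p(0) = 5, p(5/13) = 2920/2197. x₃ = (5/13) − (2920/2197)·((5/13) − 0)/((2920/2197) − 5) = 845/1613.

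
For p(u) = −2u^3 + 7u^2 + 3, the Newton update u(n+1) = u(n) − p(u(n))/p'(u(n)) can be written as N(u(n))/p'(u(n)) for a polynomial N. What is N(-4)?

365

p'(u) = −6u^2 + 14u.
N(u) = u·p'(u) − p(u) = u·(−6u^2 + 14u) − (−2u^3 + 7u^2 + 3) = −4u^3 + 7u^2 − 3.
N(-4) = 365.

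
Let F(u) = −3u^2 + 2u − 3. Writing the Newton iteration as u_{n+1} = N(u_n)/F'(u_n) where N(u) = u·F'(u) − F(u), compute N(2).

−9

F'(u) = −6u + 2.
N(u) = u·F'(u) − F(u) = u·(−6u + 2) − (−3u^2 + 2u − 3) = −3u^2 + 3.
N(2) = −9.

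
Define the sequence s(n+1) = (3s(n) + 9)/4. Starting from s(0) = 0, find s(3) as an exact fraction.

333/64

s(1) = (3·0 + 9)/4 = 9/4.
s(2) = (3·(9/4) + 9)/4 = 63/16.
s(3) = (3·(63/16) + 9)/4 = 333/64.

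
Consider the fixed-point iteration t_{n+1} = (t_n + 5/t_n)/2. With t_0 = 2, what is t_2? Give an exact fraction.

161/72

t_1 = (2 + 5/2)/2 = 9/4.
t_2 = (9/4 + 5/(9/4))/2 = 161/72.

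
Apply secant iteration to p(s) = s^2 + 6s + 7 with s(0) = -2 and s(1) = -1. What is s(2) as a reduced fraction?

p(-2) = -1, p(-1) = 2. s(2) = (-1) - 2·((-1) - (-2))/(2 - (-1)) = -5/3.

-5/3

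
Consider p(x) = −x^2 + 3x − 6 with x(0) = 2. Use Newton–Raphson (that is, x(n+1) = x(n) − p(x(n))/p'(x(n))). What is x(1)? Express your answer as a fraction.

−2

p'(x) = −2x + 3.
p(2) = −4, p'(2) = −1, so x(1) = 2 − (−4)/(−1) = −2.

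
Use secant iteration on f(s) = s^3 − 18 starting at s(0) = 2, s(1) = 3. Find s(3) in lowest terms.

2402/921

f(2) = −10, f(3) = 9. s(2) = 3 − 9·(3 − 2)/(9 − (−10)) = 48/19.
f(3) = 9, f(48/19) = −12870/6859. s(3) = (48/19) − (−12870/6859)·((48/19) − 3)/((−12870/6859) − 9) = 2402/921.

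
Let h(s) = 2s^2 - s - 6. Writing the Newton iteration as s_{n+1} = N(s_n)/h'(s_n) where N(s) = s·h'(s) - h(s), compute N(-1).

h'(s) = 4s - 1.
N(s) = s·h'(s) - h(s) = s·(4s - 1) - (2s^2 - s - 6) = 2s^2 + 6.
N(-1) = 8.

8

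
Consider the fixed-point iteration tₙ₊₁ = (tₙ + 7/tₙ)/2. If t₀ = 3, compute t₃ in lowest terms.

t₁ = (3 + 7/3)/2 = 8/3.
t₂ = (8/3 + 7/(8/3))/2 = 127/48.
t₃ = (127/48 + 7/(127/48))/2 = 32257/12192.

32257/12192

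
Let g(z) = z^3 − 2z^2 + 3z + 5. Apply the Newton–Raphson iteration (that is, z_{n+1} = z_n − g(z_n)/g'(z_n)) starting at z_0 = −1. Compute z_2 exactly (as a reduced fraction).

g'(z) = 3z^2 − 4z + 3.
g(−1) = −1, g'(−1) = 10, so z_1 = (−1) − (−1)/10 = −9/10.
g(−9/10) = −49/1000, g'(−9/10) = 903/100, so z_2 = (−9/10) − (−49/1000)/(903/100) = −577/645.

−577/645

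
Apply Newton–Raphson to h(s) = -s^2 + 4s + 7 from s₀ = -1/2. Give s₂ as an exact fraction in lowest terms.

h'(s) = -2s + 4.
h(-1/2) = 19/4, h'(-1/2) = 5, so s₁ = (-1/2) - (19/4)/5 = -29/20.
h(-29/20) = -361/400, h'(-29/20) = 69/10, so s₂ = (-29/20) - (-361/400)/(69/10) = -3641/2760.

-3641/2760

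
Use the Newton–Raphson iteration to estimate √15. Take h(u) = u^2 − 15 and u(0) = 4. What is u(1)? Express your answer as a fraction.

31/8

h'(u) = 2u.
h(4) = 1, h'(4) = 8, so u(1) = 4 − 1/8 = 31/8.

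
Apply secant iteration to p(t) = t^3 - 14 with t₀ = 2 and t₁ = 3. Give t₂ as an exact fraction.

p(2) = -6, p(3) = 13. t₂ = 3 - 13·(3 - 2)/(13 - (-6)) = 44/19.

44/19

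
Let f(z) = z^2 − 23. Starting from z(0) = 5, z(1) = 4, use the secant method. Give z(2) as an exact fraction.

43/9

f(5) = 2, f(4) = −7. z(2) = 4 − (−7)·(4 − 5)/((−7) − 2) = 43/9.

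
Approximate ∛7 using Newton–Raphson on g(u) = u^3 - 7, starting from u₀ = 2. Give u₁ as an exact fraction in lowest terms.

23/12

g'(u) = 3u^2.
g(2) = 1, g'(2) = 12, so u₁ = 2 - 1/12 = 23/12.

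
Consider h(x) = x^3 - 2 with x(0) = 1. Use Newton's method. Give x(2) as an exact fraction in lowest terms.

h'(x) = 3x^2.
h(1) = -1, h'(1) = 3, so x(1) = 1 - (-1)/3 = 4/3.
h(4/3) = 10/27, h'(4/3) = 16/3, so x(2) = (4/3) - (10/27)/(16/3) = 91/72.

91/72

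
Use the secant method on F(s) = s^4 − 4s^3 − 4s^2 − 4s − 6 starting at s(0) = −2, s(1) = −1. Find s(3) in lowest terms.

F(−2) = 34, F(−1) = −1. s(2) = (−1) − (−1)·((−1) − (−2))/((−1) − 34) = −36/35.
F(−1) = −1, F(−36/35) = −968694/1500625. s(3) = (−36/35) − (−968694/1500625)·((−36/35) − (−1))/((−968694/1500625) − (−1)) = −574806/531931.

−574806/531931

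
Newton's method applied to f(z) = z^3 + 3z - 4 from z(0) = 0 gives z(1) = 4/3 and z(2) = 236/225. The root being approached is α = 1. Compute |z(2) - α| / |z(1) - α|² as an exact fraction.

z(1) - α = 4/3 - 1 = 1/3, so |z(1) - α| = 1/3.
z(2) - α = 236/225 - 1 = 11/225, so |z(2) - α| = 11/225.
|z(1) - α|² = 1/9.
Ratio = (11/225) / (1/9) = 11/25.

11/25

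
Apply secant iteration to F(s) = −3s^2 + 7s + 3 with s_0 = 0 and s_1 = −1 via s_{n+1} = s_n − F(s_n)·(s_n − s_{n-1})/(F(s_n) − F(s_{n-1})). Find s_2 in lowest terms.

F(0) = 3, F(−1) = −7. s_2 = (−1) − (−7)·((−1) − 0)/((−7) − 3) = −3/10.

−3/10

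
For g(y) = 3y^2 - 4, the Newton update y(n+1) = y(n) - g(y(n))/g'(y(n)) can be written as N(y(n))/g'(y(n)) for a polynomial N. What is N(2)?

g'(y) = 6y.
N(y) = y·g'(y) - g(y) = y·(6y) - (3y^2 - 4) = 3y^2 + 4.
N(2) = 16.

16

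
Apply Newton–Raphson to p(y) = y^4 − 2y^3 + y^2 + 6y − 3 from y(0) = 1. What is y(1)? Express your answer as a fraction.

1/2

p'(y) = 4y^3 − 6y^2 + 2y + 6.
p(1) = 3, p'(1) = 6, so y(1) = 1 − 3/6 = 1/2.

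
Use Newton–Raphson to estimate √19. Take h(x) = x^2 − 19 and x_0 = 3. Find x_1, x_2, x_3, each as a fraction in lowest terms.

h'(x) = 2x.
h(3) = −10, h'(3) = 6, so x_1 = 3 − (−10)/6 = 14/3.
h(14/3) = 25/9, h'(14/3) = 28/3, so x_2 = (14/3) − (25/9)/(28/3) = 367/84.
h(367/84) = 625/7056, h'(367/84) = 367/42, so x_3 = (367/84) − (625/7056)/(367/42) = 268753/61656.

x_1 = 14/3, x_2 = 367/84, x_3 = 268753/61656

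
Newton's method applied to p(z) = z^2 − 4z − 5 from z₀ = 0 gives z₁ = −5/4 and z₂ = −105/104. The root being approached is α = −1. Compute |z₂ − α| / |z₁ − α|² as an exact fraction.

2/13

z₁ − α = −5/4 − (−1) = −5/4 + 1 = −1/4, so |z₁ − α| = 1/4.
z₂ − α = −105/104 − (−1) = −105/104 + 1 = −1/104, so |z₂ − α| = 1/104.
|z₁ − α|² = 1/16.
Ratio = (1/104) / (1/16) = 2/13.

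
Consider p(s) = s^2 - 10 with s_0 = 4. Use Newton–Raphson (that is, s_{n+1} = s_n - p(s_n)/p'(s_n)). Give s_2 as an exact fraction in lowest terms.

p'(s) = 2s.
p(4) = 6, p'(4) = 8, so s_1 = 4 - 6/8 = 13/4.
p(13/4) = 9/16, p'(13/4) = 13/2, so s_2 = (13/4) - (9/16)/(13/2) = 329/104.

329/104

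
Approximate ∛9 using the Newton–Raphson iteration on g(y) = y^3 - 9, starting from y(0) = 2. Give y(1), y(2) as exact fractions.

y(1) = 25/12, y(2) = 23401/11250

g'(y) = 3y^2.
g(2) = -1, g'(2) = 12, so y(1) = 2 - (-1)/12 = 25/12.
g(25/12) = 73/1728, g'(25/12) = 625/48, so y(2) = (25/12) - (73/1728)/(625/48) = 23401/11250.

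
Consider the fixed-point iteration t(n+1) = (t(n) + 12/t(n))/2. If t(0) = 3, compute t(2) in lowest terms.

t(1) = (3 + 12/3)/2 = 7/2.
t(2) = (7/2 + 12/(7/2))/2 = 97/28.

97/28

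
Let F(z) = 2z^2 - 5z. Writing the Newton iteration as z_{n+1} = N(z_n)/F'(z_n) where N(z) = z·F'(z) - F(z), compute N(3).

18

F'(z) = 4z - 5.
N(z) = z·F'(z) - F(z) = z·(4z - 5) - (2z^2 - 5z) = 2z^2.
N(3) = 18.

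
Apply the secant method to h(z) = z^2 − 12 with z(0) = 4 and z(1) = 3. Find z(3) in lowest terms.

h(4) = 4, h(3) = −3. z(2) = 3 − (−3)·(3 − 4)/((−3) − 4) = 24/7.
h(3) = −3, h(24/7) = −12/49. z(3) = (24/7) − (−12/49)·((24/7) − 3)/((−12/49) − (−3)) = 52/15.

52/15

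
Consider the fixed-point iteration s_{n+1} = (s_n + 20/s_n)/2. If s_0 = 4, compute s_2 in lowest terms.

s_1 = (4 + 20/4)/2 = 9/2.
s_2 = (9/2 + 20/(9/2))/2 = 161/36.

161/36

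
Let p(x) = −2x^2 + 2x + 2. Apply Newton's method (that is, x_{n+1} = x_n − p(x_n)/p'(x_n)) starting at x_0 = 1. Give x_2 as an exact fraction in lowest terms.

5/3

p'(x) = −4x + 2.
p(1) = 2, p'(1) = −2, so x_1 = 1 − 2/(−2) = 2.
p(2) = −2, p'(2) = −6, so x_2 = 2 − (−2)/(−6) = 5/3.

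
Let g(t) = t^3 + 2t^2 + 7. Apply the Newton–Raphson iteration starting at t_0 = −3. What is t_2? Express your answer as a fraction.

g'(t) = 3t^2 + 4t.
g(−3) = −2, g'(−3) = 15, so t_1 = (−3) − (−2)/15 = −43/15.
g(−43/15) = −412/3375, g'(−43/15) = 989/75, so t_2 = (−43/15) − (−412/3375)/(989/75) = −127169/44505.

−127169/44505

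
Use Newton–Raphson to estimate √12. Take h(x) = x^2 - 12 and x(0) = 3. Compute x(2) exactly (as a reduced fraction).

h'(x) = 2x.
h(3) = -3, h'(3) = 6, so x(1) = 3 - (-3)/6 = 7/2.
h(7/2) = 1/4, h'(7/2) = 7, so x(2) = (7/2) - (1/4)/7 = 97/28.

97/28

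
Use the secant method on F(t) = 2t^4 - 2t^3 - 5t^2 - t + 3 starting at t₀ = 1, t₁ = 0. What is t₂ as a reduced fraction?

F(1) = -3, F(0) = 3. t₂ = 0 - 3·(0 - 1)/(3 - (-3)) = 1/2.

1/2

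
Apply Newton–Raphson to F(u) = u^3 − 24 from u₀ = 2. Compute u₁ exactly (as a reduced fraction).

10/3

F'(u) = 3u^2.
F(2) = −16, F'(2) = 12, so u₁ = 2 − (−16)/12 = 10/3.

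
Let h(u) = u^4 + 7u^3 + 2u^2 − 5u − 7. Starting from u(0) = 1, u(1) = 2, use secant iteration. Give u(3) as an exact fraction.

2728433/2600029

h(1) = −2, h(2) = 63. u(2) = 2 − 63·(2 − 1)/(63 − (−2)) = 67/65.
h(2) = 63, h(67/65) = −22023414/17850625. u(3) = (67/65) − (−22023414/17850625)·((67/65) − 2)/((−22023414/17850625) − 63) = 2728433/2600029.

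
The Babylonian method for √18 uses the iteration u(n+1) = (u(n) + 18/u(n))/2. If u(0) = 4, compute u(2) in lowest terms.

577/136

u(1) = (4 + 18/4)/2 = 17/4.
u(2) = (17/4 + 18/(17/4))/2 = 577/136.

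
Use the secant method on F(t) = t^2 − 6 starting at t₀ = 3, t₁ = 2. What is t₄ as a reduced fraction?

218/89

F(3) = 3, F(2) = −2. t₂ = 2 − (−2)·(2 − 3)/((−2) − 3) = 12/5.
F(2) = −2, F(12/5) = −6/25. t₃ = (12/5) − (−6/25)·((12/5) − 2)/((−6/25) − (−2)) = 27/11.
F(12/5) = −6/25, F(27/11) = 3/121. t₄ = (27/11) − (3/121)·((27/11) − (12/5))/((3/121) − (−6/25)) = 218/89.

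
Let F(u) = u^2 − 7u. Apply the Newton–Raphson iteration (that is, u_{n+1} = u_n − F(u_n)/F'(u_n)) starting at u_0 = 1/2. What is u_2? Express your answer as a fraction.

−1/4080

F'(u) = 2u − 7.
F(1/2) = −13/4, F'(1/2) = −6, so u_1 = (1/2) − (−13/4)/(−6) = −1/24.
F(−1/24) = 169/576, F'(−1/24) = −85/12, so u_2 = (−1/24) − (169/576)/(−85/12) = −1/4080.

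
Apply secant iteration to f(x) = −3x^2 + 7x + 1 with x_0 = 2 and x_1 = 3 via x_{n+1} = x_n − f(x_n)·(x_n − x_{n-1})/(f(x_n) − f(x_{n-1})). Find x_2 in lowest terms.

19/8

f(2) = 3, f(3) = −5. x_2 = 3 − (−5)·(3 − 2)/((−5) − 3) = 19/8.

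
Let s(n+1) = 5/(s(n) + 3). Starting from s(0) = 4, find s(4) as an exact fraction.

s(1) = 5/(4 + 3) = 5/7.
s(2) = 5/(5/7 + 3) = 35/26.
s(3) = 5/(35/26 + 3) = 130/113.
s(4) = 5/(130/113 + 3) = 565/469.

565/469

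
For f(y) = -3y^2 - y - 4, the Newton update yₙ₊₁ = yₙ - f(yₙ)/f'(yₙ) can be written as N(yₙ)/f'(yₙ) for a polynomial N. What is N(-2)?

-8

f'(y) = -6y - 1.
N(y) = y·f'(y) - f(y) = y·(-6y - 1) - (-3y^2 - y - 4) = -3y^2 + 4.
N(-2) = -8.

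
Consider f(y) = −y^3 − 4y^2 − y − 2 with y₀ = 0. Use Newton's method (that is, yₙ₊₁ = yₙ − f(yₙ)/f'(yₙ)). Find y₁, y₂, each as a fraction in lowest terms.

y₁ = −2, y₂ = 2/3

f'(y) = −3y^2 − 8y − 1.
f(0) = −2, f'(0) = −1, so y₁ = 0 − (−2)/(−1) = −2.
f(−2) = −8, f'(−2) = 3, so y₂ = (−2) − (−8)/3 = 2/3.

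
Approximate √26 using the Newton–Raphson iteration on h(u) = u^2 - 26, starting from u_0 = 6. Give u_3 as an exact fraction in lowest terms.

h'(u) = 2u.
h(6) = 10, h'(6) = 12, so u_1 = 6 - 10/12 = 31/6.
h(31/6) = 25/36, h'(31/6) = 31/3, so u_2 = (31/6) - (25/36)/(31/3) = 1897/372.
h(1897/372) = 625/138384, h'(1897/372) = 1897/186, so u_3 = (1897/372) - (625/138384)/(1897/186) = 7196593/1411368.

7196593/1411368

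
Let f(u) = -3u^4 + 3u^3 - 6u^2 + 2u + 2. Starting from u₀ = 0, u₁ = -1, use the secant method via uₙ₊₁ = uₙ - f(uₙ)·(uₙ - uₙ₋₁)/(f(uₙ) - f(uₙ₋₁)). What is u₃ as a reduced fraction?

-1319/5435

f(0) = 2, f(-1) = -12. u₂ = (-1) - (-12)·((-1) - 0)/((-12) - 2) = -1/7.
f(-1) = -12, f(-1/7) = 3798/2401. u₃ = (-1/7) - (3798/2401)·((-1/7) - (-1))/((3798/2401) - (-12)) = -1319/5435.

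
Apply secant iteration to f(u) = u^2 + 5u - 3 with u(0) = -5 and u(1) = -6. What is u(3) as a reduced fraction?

f(-5) = -3, f(-6) = 3. u(2) = (-6) - 3·((-6) - (-5))/(3 - (-3)) = -11/2.
f(-6) = 3, f(-11/2) = -1/4. u(3) = (-11/2) - (-1/4)·((-11/2) - (-6))/((-1/4) - 3) = -72/13.

-72/13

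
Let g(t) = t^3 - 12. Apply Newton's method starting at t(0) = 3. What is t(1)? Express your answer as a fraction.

22/9

g'(t) = 3t^2.
g(3) = 15, g'(3) = 27, so t(1) = 3 - 15/27 = 22/9.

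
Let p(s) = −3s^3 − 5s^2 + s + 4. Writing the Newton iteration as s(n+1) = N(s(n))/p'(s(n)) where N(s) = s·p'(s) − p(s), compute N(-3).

p'(s) = −9s^2 − 10s + 1.
N(s) = s·p'(s) − p(s) = s·(−9s^2 − 10s + 1) − (−3s^3 − 5s^2 + s + 4) = −6s^3 − 5s^2 − 4.
N(-3) = 113.

113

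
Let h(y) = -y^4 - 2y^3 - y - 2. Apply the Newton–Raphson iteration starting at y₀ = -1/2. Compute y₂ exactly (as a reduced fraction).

-2958253/2976128

h'(y) = -4y^3 - 6y^2 - 1.
h(-1/2) = -21/16, h'(-1/2) = -2, so y₁ = (-1/2) - (-21/16)/(-2) = -37/32.
h(-37/32) = 482895/1048576, h'(-37/32) = -23251/8192, so y₂ = (-37/32) - (482895/1048576)/(-23251/8192) = -2958253/2976128.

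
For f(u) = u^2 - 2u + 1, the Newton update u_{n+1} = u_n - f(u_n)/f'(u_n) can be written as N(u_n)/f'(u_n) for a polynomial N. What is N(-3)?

f'(u) = 2u - 2.
N(u) = u·f'(u) - f(u) = u·(2u - 2) - (u^2 - 2u + 1) = u^2 - 1.
N(-3) = 8.

8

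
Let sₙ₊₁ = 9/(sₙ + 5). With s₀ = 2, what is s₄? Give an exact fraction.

s₁ = 9/(2 + 5) = 9/7.
s₂ = 9/(9/7 + 5) = 63/44.
s₃ = 9/(63/44 + 5) = 396/283.
s₄ = 9/(396/283 + 5) = 2547/1811.

2547/1811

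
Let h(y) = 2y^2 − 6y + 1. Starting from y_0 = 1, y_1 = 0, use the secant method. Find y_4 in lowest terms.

h(1) = −3, h(0) = 1. y_2 = 0 − 1·(0 − 1)/(1 − (−3)) = 1/4.
h(0) = 1, h(1/4) = −3/8. y_3 = (1/4) − (−3/8)·((1/4) − 0)/((−3/8) − 1) = 2/11.
h(1/4) = −3/8, h(2/11) = −3/121. y_4 = (2/11) − (−3/121)·((2/11) − (1/4))/((−3/121) − (−3/8)) = 20/113.

20/113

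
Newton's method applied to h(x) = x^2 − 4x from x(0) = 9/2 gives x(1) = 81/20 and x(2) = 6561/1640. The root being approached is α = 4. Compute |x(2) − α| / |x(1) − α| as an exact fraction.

1/82

x(1) − α = 81/20 − 4 = 1/20, so |x(1) − α| = 1/20.
x(2) − α = 6561/1640 − 4 = 1/1640, so |x(2) − α| = 1/1640.
Ratio = (1/1640) / (1/20) = 1/82.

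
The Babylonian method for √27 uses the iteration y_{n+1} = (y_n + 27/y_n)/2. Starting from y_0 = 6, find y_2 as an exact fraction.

y_1 = (6 + 27/6)/2 = 21/4.
y_2 = (21/4 + 27/(21/4))/2 = 291/56.

291/56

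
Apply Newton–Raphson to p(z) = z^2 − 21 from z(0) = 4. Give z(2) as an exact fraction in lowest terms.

p'(z) = 2z.
p(4) = −5, p'(4) = 8, so z(1) = 4 − (−5)/8 = 37/8.
p(37/8) = 25/64, p'(37/8) = 37/4, so z(2) = (37/8) − (25/64)/(37/4) = 2713/592.

2713/592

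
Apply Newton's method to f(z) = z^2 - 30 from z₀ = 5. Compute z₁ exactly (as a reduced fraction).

f'(z) = 2z.
f(5) = -5, f'(5) = 10, so z₁ = 5 - (-5)/10 = 11/2.

11/2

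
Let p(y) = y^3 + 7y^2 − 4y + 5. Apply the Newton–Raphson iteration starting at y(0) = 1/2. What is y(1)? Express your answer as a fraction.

p'(y) = 3y^2 + 14y − 4.
p(1/2) = 39/8, p'(1/2) = 15/4, so y(1) = (1/2) − (39/8)/(15/4) = −4/5.

−4/5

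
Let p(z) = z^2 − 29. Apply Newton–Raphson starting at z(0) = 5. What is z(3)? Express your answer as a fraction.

528527/98145

p'(z) = 2z.
p(5) = −4, p'(5) = 10, so z(1) = 5 − (−4)/10 = 27/5.
p(27/5) = 4/25, p'(27/5) = 54/5, so z(2) = (27/5) − (4/25)/(54/5) = 727/135.
p(727/135) = 4/18225, p'(727/135) = 1454/135, so z(3) = (727/135) − (4/18225)/(1454/135) = 528527/98145.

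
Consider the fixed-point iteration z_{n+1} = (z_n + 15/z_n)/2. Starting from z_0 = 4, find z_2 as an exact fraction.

1921/496

z_1 = (4 + 15/4)/2 = 31/8.
z_2 = (31/8 + 15/(31/8))/2 = 1921/496.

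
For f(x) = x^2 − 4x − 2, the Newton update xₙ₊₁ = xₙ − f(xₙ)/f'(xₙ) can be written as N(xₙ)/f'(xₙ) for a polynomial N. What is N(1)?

3

f'(x) = 2x − 4.
N(x) = x·f'(x) − f(x) = x·(2x − 4) − (x^2 − 4x − 2) = x^2 + 2.
N(1) = 3.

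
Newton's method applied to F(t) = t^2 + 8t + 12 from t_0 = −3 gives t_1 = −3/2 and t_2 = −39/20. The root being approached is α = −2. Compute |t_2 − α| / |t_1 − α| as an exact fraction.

t_1 − α = −3/2 − (−2) = −3/2 + 2 = 1/2, so |t_1 − α| = 1/2.
t_2 − α = −39/20 − (−2) = −39/20 + 2 = 1/20, so |t_2 − α| = 1/20.
Ratio = (1/20) / (1/2) = 1/10.

1/10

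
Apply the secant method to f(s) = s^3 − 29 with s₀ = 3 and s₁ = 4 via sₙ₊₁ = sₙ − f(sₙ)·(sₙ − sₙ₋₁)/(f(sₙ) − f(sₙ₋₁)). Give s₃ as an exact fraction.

157673/51397

f(3) = −2, f(4) = 35. s₂ = 4 − 35·(4 − 3)/(35 − (−2)) = 113/37.
f(4) = 35, f(113/37) = −26040/50653. s₃ = (113/37) − (−26040/50653)·((113/37) − 4)/((−26040/50653) − 35) = 157673/51397.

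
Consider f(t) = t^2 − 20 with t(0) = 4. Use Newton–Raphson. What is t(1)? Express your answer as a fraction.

9/2

f'(t) = 2t.
f(4) = −4, f'(4) = 8, so t(1) = 4 − (−4)/8 = 9/2.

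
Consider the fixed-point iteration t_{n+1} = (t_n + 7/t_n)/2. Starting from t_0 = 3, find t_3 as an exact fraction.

t_1 = (3 + 7/3)/2 = 8/3.
t_2 = (8/3 + 7/(8/3))/2 = 127/48.
t_3 = (127/48 + 7/(127/48))/2 = 32257/12192.

32257/12192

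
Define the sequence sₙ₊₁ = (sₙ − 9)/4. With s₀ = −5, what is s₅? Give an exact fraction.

−1537/512

s₁ = ((−5) − 9)/4 = −7/2.
s₂ = ((−7/2) − 9)/4 = −25/8.
s₃ = ((−25/8) − 9)/4 = −97/32.
s₄ = ((−97/32) − 9)/4 = −385/128.
s₅ = ((−385/128) − 9)/4 = −1537/512.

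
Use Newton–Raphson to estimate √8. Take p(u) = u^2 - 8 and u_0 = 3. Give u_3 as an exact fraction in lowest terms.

p'(u) = 2u.
p(3) = 1, p'(3) = 6, so u_1 = 3 - 1/6 = 17/6.
p(17/6) = 1/36, p'(17/6) = 17/3, so u_2 = (17/6) - (1/36)/(17/3) = 577/204.
p(577/204) = 1/41616, p'(577/204) = 577/102, so u_3 = (577/204) - (1/41616)/(577/102) = 665857/235416.

665857/235416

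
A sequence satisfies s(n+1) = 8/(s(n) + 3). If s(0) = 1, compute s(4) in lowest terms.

s(1) = 8/(1 + 3) = 2.
s(2) = 8/(2 + 3) = 8/5.
s(3) = 8/(8/5 + 3) = 40/23.
s(4) = 8/(40/23 + 3) = 184/109.

184/109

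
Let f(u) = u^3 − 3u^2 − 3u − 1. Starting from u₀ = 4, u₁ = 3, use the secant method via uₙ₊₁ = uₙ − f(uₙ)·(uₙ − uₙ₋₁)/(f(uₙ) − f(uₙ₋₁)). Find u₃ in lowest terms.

f(4) = 3, f(3) = −10. u₂ = 3 − (−10)·(3 − 4)/((−10) − 3) = 49/13.
f(3) = −10, f(49/13) = −3030/2197. u₃ = (49/13) − (−3030/2197)·((49/13) − 3)/((−3030/2197) − (−10)) = 3686/947.

3686/947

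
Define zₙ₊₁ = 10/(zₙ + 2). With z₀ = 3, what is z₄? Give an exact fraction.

45/19

z₁ = 10/(3 + 2) = 2.
z₂ = 10/(2 + 2) = 5/2.
z₃ = 10/(5/2 + 2) = 20/9.
z₄ = 10/(20/9 + 2) = 45/19.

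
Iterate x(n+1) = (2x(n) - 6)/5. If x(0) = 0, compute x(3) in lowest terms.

x(1) = (2·0 - 6)/5 = -6/5.
x(2) = (2·(-6/5) - 6)/5 = -42/25.
x(3) = (2·(-42/25) - 6)/5 = -234/125.

-234/125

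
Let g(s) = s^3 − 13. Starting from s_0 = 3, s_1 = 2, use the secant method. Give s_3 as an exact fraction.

11659/4927

g(3) = 14, g(2) = −5. s_2 = 2 − (−5)·(2 − 3)/((−5) − 14) = 43/19.
g(2) = −5, g(43/19) = −9660/6859. s_3 = (43/19) − (−9660/6859)·((43/19) − 2)/((−9660/6859) − (−5)) = 11659/4927.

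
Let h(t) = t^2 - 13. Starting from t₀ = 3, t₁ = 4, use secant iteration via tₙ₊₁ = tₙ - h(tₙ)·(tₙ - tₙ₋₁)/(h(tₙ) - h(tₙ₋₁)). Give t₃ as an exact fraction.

h(3) = -4, h(4) = 3. t₂ = 4 - 3·(4 - 3)/(3 - (-4)) = 25/7.
h(4) = 3, h(25/7) = -12/49. t₃ = (25/7) - (-12/49)·((25/7) - 4)/((-12/49) - 3) = 191/53.

191/53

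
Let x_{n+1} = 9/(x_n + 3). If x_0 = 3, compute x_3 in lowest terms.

9/5

x_1 = 9/(3 + 3) = 3/2.
x_2 = 9/(3/2 + 3) = 2.
x_3 = 9/(2 + 3) = 9/5.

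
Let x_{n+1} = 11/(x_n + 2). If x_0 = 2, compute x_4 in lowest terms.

902/373

x_1 = 11/(2 + 2) = 11/4.
x_2 = 11/(11/4 + 2) = 44/19.
x_3 = 11/(44/19 + 2) = 209/82.
x_4 = 11/(209/82 + 2) = 902/373.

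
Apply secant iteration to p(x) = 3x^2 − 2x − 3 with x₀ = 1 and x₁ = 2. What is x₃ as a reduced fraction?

15/11

p(1) = −2, p(2) = 5. x₂ = 2 − 5·(2 − 1)/(5 − (−2)) = 9/7.
p(2) = 5, p(9/7) = −30/49. x₃ = (9/7) − (−30/49)·((9/7) − 2)/((−30/49) − 5) = 15/11.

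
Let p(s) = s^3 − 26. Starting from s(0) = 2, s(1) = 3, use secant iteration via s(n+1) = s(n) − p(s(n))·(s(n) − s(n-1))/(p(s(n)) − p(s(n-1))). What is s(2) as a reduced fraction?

56/19

p(2) = −18, p(3) = 1. s(2) = 3 − 1·(3 − 2)/(1 − (−18)) = 56/19.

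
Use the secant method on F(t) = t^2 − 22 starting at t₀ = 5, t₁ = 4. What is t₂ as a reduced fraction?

F(5) = 3, F(4) = −6. t₂ = 4 − (−6)·(4 − 5)/((−6) − 3) = 14/3.

14/3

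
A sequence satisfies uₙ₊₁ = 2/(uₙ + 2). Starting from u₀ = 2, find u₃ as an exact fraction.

5/7

u₁ = 2/(2 + 2) = 1/2.
u₂ = 2/(1/2 + 2) = 4/5.
u₃ = 2/(4/5 + 2) = 5/7.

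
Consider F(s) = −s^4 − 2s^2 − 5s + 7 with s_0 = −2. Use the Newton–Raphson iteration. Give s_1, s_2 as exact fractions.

F'(s) = −4s^3 − 4s − 5.
F(−2) = −7, F'(−2) = 35, so s_1 = (−2) − (−7)/35 = −9/5.
F(−9/5) = −611/625, F'(−9/5) = 3191/125, so s_2 = (−9/5) − (−611/625)/(3191/125) = −28108/15955.

s_1 = −9/5, s_2 = −28108/15955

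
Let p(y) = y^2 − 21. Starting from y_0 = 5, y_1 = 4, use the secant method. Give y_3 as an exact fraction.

p(5) = 4, p(4) = −5. y_2 = 4 − (−5)·(4 − 5)/((−5) − 4) = 41/9.
p(4) = −5, p(41/9) = −20/81. y_3 = (41/9) − (−20/81)·((41/9) − 4)/((−20/81) − (−5)) = 353/77.

353/77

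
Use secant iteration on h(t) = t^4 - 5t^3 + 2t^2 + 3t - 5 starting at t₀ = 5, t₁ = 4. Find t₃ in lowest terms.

209897/46333

h(5) = 60, h(4) = -25. t₂ = 4 - (-25)·(4 - 5)/((-25) - 60) = 73/17.
h(4) = -25, h(73/17) = -929700/83521. t₃ = (73/17) - (-929700/83521)·((73/17) - 4)/((-929700/83521) - (-25)) = 209897/46333.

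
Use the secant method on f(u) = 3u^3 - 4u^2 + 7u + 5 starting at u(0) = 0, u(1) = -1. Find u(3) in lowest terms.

f(0) = 5, f(-1) = -9. u(2) = (-1) - (-9)·((-1) - 0)/((-9) - 5) = -5/14.
f(-1) = -9, f(-5/14) = 5085/2744. u(3) = (-5/14) - (5085/2744)·((-5/14) - (-1))/((5085/2744) - (-9)) = -515/1103.

-515/1103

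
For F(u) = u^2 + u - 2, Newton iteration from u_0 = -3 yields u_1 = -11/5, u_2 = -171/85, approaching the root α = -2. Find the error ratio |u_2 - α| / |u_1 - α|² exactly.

u_1 - α = -11/5 - (-2) = -11/5 + 2 = -1/5, so |u_1 - α| = 1/5.
u_2 - α = -171/85 - (-2) = -171/85 + 2 = -1/85, so |u_2 - α| = 1/85.
|u_1 - α|² = 1/25.
Ratio = (1/85) / (1/25) = 5/17.

5/17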